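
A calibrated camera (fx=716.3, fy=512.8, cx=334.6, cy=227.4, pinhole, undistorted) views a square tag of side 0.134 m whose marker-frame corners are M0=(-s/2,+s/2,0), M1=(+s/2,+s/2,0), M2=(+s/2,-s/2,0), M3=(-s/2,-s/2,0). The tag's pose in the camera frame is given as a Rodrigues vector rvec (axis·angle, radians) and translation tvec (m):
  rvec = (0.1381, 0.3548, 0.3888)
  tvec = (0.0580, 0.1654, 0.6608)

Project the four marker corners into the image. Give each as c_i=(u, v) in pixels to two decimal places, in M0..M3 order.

Intrinsics K: fx=716.3, fy=512.8, cx=334.6, cy=227.4
Marker side s = 0.134 m; corners in marker frame (Z=0):
  M0 = (-0.0670, +0.0670, 0)
  M1 = (+0.0670, +0.0670, 0)
  M2 = (+0.0670, -0.0670, 0)
  M3 = (-0.0670, -0.0670, 0)
rvec = (0.1381, 0.3548, 0.3888), |rvec| = θ = 0.54417 rad = 31.179°
Rodrigues: sinθ=0.51771, 1−cosθ=0.14444; R = I + sinθ·[k]× + (1−cosθ)·[k]×²:
    [+0.86486 -0.34599 +0.36374]
    [+0.39379 +0.91696 -0.06410]
    [-0.31136 +0.19867 +0.92929]
t = (0.0580, 0.1654, 0.6608) m
M0: Pc = R·M0+t = (-0.02313, +0.20045, +0.69497); u = 716.3·(-0.02313)/0.69497 + 334.6 = 310.7630, v = 512.8·(+0.20045)/0.69497 + 227.4 = 375.3080
M1: Pc = R·M1+t = (+0.09276, +0.25322, +0.65325); u = 716.3·(+0.09276)/0.65325 + 334.6 = 436.3174, v = 512.8·(+0.25322)/0.65325 + 227.4 = 426.1776
M2: Pc = R·M2+t = (+0.13913, +0.13035, +0.62663); u = 716.3·(+0.13913)/0.62663 + 334.6 = 493.6366, v = 512.8·(+0.13035)/0.62663 + 227.4 = 334.0699
M3: Pc = R·M3+t = (+0.02324, +0.07758, +0.66835); u = 716.3·(+0.02324)/0.66835 + 334.6 = 359.5029, v = 512.8·(+0.07758)/0.66835 + 227.4 = 286.9238

c0=(310.76, 375.31) c1=(436.32, 426.18) c2=(493.64, 334.07) c3=(359.50, 286.92)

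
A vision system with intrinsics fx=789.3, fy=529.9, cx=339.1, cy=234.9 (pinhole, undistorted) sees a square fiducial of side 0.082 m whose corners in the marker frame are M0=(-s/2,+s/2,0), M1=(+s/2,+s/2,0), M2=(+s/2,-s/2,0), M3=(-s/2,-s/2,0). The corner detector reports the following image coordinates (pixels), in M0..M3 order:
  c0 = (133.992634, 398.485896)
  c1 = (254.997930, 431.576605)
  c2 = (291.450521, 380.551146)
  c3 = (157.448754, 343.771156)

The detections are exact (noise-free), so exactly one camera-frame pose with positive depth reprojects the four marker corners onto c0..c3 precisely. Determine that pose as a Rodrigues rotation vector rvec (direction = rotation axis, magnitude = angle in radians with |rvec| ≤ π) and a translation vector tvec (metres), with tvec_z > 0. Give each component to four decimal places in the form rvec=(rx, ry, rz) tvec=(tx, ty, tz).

Intrinsics K: fx=789.3, fy=529.9, cx=339.1, cy=234.9
Marker side s = 0.082 m; corners in marker frame (Z=0):
  M0 = (-0.0410, +0.0410, 0)
  M1 = (+0.0410, +0.0410, 0)
  M2 = (+0.0410, -0.0410, 0)
  M3 = (-0.0410, -0.0410, 0)
Detected image corners:
  c0 = (133.992634, 398.485896) px
  c1 = (254.997930, 431.576605) px
  c2 = (291.450521, 380.551146) px
  c3 = (157.448754, 343.771156) px
Planar DLT: solve 8×8 A·h = b for H (H[2,2]=1):
  H  [+1556.22930 -103.73429 +208.77241]
  H  [+434.84441 +1130.11792 +389.96834]
  H  [+0.02562 +1.24907 +1.00000]
B = K⁻¹H; ‖b₁‖=2.121252, ‖b₂‖=2.121252; λ = 2/(‖b₁‖+‖b₂‖) = 0.471420, sign → tz>0 ⇒ λ=+0.471420
r₁ = λ·B[:,0] = (+0.92429,+0.38150,+0.01208); r₂ = λ·B[:,1] = (-0.31493,+0.74437,+0.58884)
r₃ = r₁×r₂ = (+0.21565,-0.54806,+0.80816); SVD([r₁ r₂ r₃]) → R = UVᵀ:
  R  [+0.92429 -0.31493 +0.21565]
  R  [+0.38150 +0.74437 -0.54806]
  R  [+0.01208 +0.58884 +0.80816]
t = (-0.07784, +0.13795, +0.47142) m
tr R = 2.476822; θ = arccos((tr R − 1)/2) = 0.740085 rad = 42.404°
axis k = ((R−Rᵀ)₃₂, (R−Rᵀ)₁₃, (R−Rᵀ)₂₁) / (2 sinθ) = (+0.842956, +0.150941, +0.516374)
rvec = θ·k = (+0.623859, +0.111709, +0.382161)

rvec=(0.6239, 0.1117, 0.3822) tvec=(-0.0778, 0.1380, 0.4714)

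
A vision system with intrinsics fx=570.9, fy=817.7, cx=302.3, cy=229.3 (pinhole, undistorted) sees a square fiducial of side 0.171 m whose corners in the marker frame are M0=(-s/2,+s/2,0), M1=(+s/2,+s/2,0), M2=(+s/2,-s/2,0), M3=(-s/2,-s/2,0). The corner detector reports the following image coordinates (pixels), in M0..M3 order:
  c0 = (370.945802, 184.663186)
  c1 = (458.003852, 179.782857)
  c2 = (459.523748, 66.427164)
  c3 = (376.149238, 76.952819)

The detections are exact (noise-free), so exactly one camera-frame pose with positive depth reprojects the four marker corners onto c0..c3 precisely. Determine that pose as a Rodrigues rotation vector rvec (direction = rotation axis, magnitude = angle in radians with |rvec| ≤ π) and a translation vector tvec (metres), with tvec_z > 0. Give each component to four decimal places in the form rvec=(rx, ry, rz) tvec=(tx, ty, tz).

Intrinsics K: fx=570.9, fy=817.7, cx=302.3, cy=229.3
Marker side s = 0.171 m; corners in marker frame (Z=0):
  M0 = (-0.0855, +0.0855, 0)
  M1 = (+0.0855, +0.0855, 0)
  M2 = (+0.0855, -0.0855, 0)
  M3 = (-0.0855, -0.0855, 0)
Detected image corners:
  c0 = (370.945802, 184.663186) px
  c1 = (458.003852, 179.782857) px
  c2 = (459.523748, 66.427164) px
  c3 = (376.149238, 76.952819) px
Planar DLT: solve 8×8 A·h = b for H (H[2,2]=1):
  H  [+366.10669 -130.35455 +415.03836]
  H  [-85.68726 +612.26356 +125.80736]
  H  [-0.31716 -0.26529 +1.00000]
B = K⁻¹H; ‖b₁‖=0.869302, ‖b₂‖=0.869302; λ = 2/(‖b₁‖+‖b₂‖) = 1.150348, sign → tz>0 ⇒ λ=+1.150348
r₁ = λ·B[:,0] = (+0.93089,-0.01823,-0.36485); r₂ = λ·B[:,1] = (-0.10106,+0.94692,-0.30518)
r₃ = r₁×r₂ = (+0.35105,+0.32096,+0.87963); SVD([r₁ r₂ r₃]) → R = UVᵀ:
  R  [+0.93089 -0.10106 +0.35105]
  R  [-0.01823 +0.94692 +0.32096]
  R  [-0.36485 -0.30518 +0.87963]
t = (+0.22716, -0.14559, +1.15035) m
tr R = 2.757435; θ = arccos((tr R − 1)/2) = 0.497627 rad = 28.512°
axis k = ((R−Rᵀ)₃₂, (R−Rᵀ)₁₃, (R−Rᵀ)₂₁) / (2 sinθ) = (-0.655863, +0.749878, +0.086761)
rvec = θ·k = (-0.326375, +0.373160, +0.043174)

rvec=(-0.3264, 0.3732, 0.0432) tvec=(0.2272, -0.1456, 1.1503)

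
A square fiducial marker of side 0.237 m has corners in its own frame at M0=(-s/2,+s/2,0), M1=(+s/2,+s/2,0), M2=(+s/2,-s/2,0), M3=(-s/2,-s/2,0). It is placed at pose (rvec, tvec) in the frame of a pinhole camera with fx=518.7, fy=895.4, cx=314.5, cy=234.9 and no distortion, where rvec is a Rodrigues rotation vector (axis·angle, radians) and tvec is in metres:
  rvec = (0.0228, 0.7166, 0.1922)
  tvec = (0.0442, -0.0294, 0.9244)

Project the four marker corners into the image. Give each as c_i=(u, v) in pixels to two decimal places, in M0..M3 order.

c0=(282.22, 292.70) c1=(382.09, 348.34) c2=(408.30, 102.14) c3=(302.29, 83.64)

Intrinsics K: fx=518.7, fy=895.4, cx=314.5, cy=234.9
Marker side s = 0.237 m; corners in marker frame (Z=0):
  M0 = (-0.1185, +0.1185, 0)
  M1 = (+0.1185, +0.1185, 0)
  M2 = (+0.1185, -0.1185, 0)
  M3 = (-0.1185, -0.1185, 0)
rvec = (0.0228, 0.7166, 0.1922), |rvec| = θ = 0.74228 rad = 42.529°
Rodrigues: sinθ=0.67597, 1−cosθ=0.26307; R = I + sinθ·[k]× + (1−cosθ)·[k]×²:
    [+0.73718 -0.16723 +0.65468]
    [+0.18283 +0.98211 +0.04500]
    [-0.65049 +0.08652 +0.75457]
t = (0.0442, -0.0294, 0.9244) m
M0: Pc = R·M0+t = (-0.06297, +0.06532, +1.01174); u = 518.7·(-0.06297)/1.01174 + 314.5 = 282.2151, v = 895.4·(+0.06532)/1.01174 + 234.9 = 292.7046
M1: Pc = R·M1+t = (+0.11174, +0.10865, +0.85757); u = 518.7·(+0.11174)/0.85757 + 314.5 = 382.0852, v = 895.4·(+0.10865)/0.85757 + 234.9 = 348.3387
M2: Pc = R·M2+t = (+0.15137, -0.12412, +0.83706); u = 518.7·(+0.15137)/0.83706 + 314.5 = 408.3003, v = 895.4·(-0.12412)/0.83706 + 234.9 = 102.1352
M3: Pc = R·M3+t = (-0.02334, -0.16745, +0.99123); u = 518.7·(-0.02334)/0.99123 + 314.5 = 302.2869, v = 895.4·(-0.16745)/0.99123 + 234.9 = 83.6423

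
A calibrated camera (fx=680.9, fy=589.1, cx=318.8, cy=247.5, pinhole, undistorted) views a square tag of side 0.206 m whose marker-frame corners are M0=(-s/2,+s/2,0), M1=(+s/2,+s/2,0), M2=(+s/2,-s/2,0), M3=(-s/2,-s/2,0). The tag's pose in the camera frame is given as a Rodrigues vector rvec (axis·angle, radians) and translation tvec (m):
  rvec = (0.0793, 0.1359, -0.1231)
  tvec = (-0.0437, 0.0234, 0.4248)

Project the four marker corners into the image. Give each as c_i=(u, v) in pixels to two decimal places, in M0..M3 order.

Intrinsics K: fx=680.9, fy=589.1, cx=318.8, cy=247.5
Marker side s = 0.206 m; corners in marker frame (Z=0):
  M0 = (-0.1030, +0.1030, 0)
  M1 = (+0.1030, +0.1030, 0)
  M2 = (+0.1030, -0.1030, 0)
  M3 = (-0.1030, -0.1030, 0)
rvec = (0.0793, 0.1359, -0.1231), |rvec| = θ = 0.19978 rad = 11.446°
Rodrigues: sinθ=0.19845, 1−cosθ=0.01989; R = I + sinθ·[k]× + (1−cosθ)·[k]×²:
    [+0.98324 +0.12765 +0.13013]
    [-0.11691 +0.98931 -0.08711]
    [-0.13986 +0.07044 +0.98766]
t = (-0.0437, 0.0234, 0.4248) m
M0: Pc = R·M0+t = (-0.13183, +0.13734, +0.44646); u = 680.9·(-0.13183)/0.44646 + 318.8 = 117.7515, v = 589.1·(+0.13734)/0.44646 + 247.5 = 428.7204
M1: Pc = R·M1+t = (+0.07072, +0.11326, +0.41765); u = 680.9·(+0.07072)/0.41765 + 318.8 = 434.1000, v = 589.1·(+0.11326)/0.41765 + 247.5 = 407.2512
M2: Pc = R·M2+t = (+0.04443, -0.09054, +0.40314); u = 680.9·(+0.04443)/0.40314 + 318.8 = 393.8351, v = 589.1·(-0.09054)/0.40314 + 247.5 = 115.1935
M3: Pc = R·M3+t = (-0.15812, -0.06646, +0.43195); u = 680.9·(-0.15812)/0.43195 + 318.8 = 69.5457, v = 589.1·(-0.06646)/0.43195 + 247.5 = 156.8645

c0=(117.75, 428.72) c1=(434.10, 407.25) c2=(393.84, 115.19) c3=(69.55, 156.86)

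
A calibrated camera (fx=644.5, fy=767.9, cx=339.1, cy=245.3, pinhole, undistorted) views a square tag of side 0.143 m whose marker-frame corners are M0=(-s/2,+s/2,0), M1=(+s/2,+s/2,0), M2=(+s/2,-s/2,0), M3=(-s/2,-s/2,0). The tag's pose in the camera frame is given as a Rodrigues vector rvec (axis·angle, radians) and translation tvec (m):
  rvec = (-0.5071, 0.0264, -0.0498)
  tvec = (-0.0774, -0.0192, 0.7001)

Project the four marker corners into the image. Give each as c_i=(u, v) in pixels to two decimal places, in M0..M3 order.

c0=(198.02, 299.58) c1=(336.12, 290.77) c2=(331.24, 155.85) c3=(206.19, 164.16)

Intrinsics K: fx=644.5, fy=767.9, cx=339.1, cy=245.3
Marker side s = 0.143 m; corners in marker frame (Z=0):
  M0 = (-0.0715, +0.0715, 0)
  M1 = (+0.0715, +0.0715, 0)
  M2 = (+0.0715, -0.0715, 0)
  M3 = (-0.0715, -0.0715, 0)
rvec = (-0.5071, 0.0264, -0.0498), |rvec| = θ = 0.51022 rad = 29.234°
Rodrigues: sinθ=0.48837, 1−cosθ=0.12736; R = I + sinθ·[k]× + (1−cosθ)·[k]×²:
    [+0.99845 +0.04112 +0.03762]
    [-0.05422 +0.87298 +0.48474]
    [-0.01291 -0.48603 +0.87385]
t = (-0.0774, -0.0192, 0.7001) m
M0: Pc = R·M0+t = (-0.14585, +0.04709, +0.66627); u = 644.5·(-0.14585)/0.66627 + 339.1 = 198.0171, v = 767.9·(+0.04709)/0.66627 + 245.3 = 299.5777
M1: Pc = R·M1+t = (-0.00307, +0.03934, +0.66443); u = 644.5·(-0.00307)/0.66443 + 339.1 = 336.1209, v = 767.9·(+0.03934)/0.66443 + 245.3 = 290.7681
M2: Pc = R·M2+t = (-0.00895, -0.08549, +0.73393); u = 644.5·(-0.00895)/0.73393 + 339.1 = 331.2396, v = 767.9·(-0.08549)/0.73393 + 245.3 = 155.8482
M3: Pc = R·M3+t = (-0.15173, -0.07774, +0.73577); u = 644.5·(-0.15173)/0.73577 + 339.1 = 206.1935, v = 767.9·(-0.07774)/0.73577 + 245.3 = 164.1643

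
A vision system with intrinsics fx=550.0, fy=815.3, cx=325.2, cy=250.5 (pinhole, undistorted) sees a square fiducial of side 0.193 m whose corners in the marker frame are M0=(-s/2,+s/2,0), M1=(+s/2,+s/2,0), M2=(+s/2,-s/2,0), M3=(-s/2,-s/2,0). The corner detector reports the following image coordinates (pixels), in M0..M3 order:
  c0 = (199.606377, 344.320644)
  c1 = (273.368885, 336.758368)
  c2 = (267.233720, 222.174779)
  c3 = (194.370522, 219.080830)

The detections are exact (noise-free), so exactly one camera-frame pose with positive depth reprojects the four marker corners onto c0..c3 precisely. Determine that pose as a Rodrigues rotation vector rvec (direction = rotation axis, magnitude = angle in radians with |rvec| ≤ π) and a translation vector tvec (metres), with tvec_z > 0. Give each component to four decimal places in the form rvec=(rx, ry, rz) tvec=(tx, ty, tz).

Intrinsics K: fx=550.0, fy=815.3, cx=325.2, cy=250.5
Marker side s = 0.193 m; corners in marker frame (Z=0):
  M0 = (-0.0965, +0.0965, 0)
  M1 = (+0.0965, +0.0965, 0)
  M2 = (+0.0965, -0.0965, 0)
  M3 = (-0.0965, -0.0965, 0)
Detected image corners:
  c0 = (199.606377, 344.320644) px
  c1 = (273.368885, 336.758368) px
  c2 = (267.233720, 222.174779) px
  c3 = (194.370522, 219.080830) px
Planar DLT: solve 8×8 A·h = b for H (H[2,2]=1):
  H  [+486.98784 +6.40196 +235.23993]
  H  [+117.36525 +592.26991 +279.96071]
  H  [+0.45861 -0.09912 +1.00000]
B = K⁻¹H; ‖b₁‖=0.766588, ‖b₂‖=0.766588; λ = 2/(‖b₁‖+‖b₂‖) = 1.304481, sign → tz>0 ⇒ λ=+1.304481
r₁ = λ·B[:,0] = (+0.80131,+0.00398,+0.59824); r₂ = λ·B[:,1] = (+0.09164,+0.98736,-0.12931)
r₃ = r₁×r₂ = (-0.59120,+0.15843,+0.79081); SVD([r₁ r₂ r₃]) → R = UVᵀ:
  R  [+0.80131 +0.09164 -0.59120]
  R  [+0.00398 +0.98736 +0.15843]
  R  [+0.59824 -0.12931 +0.79081]
t = (-0.21337, +0.04714, +1.30448) m
tr R = 2.579481; θ = arccos((tr R − 1)/2) = 0.660410 rad = 37.839°
axis k = ((R−Rᵀ)₃₂, (R−Rᵀ)₁₃, (R−Rᵀ)₂₁) / (2 sinθ) = (-0.234529, -0.969480, -0.071452)
rvec = θ·k = (-0.154886, -0.640254, -0.047188)

rvec=(-0.1549, -0.6403, -0.0472) tvec=(-0.2134, 0.0471, 1.3045)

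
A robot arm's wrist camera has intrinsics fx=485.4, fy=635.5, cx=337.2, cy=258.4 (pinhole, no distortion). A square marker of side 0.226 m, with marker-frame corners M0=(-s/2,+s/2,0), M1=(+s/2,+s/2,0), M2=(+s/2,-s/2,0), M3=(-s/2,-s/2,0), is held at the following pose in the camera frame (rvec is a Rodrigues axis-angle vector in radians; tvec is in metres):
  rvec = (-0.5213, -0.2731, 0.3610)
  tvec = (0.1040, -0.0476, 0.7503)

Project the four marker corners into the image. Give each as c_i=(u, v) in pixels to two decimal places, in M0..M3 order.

c0=(317.15, 256.71) c1=(457.70, 338.13) c2=(475.38, 186.73) c3=(356.83, 110.61)

Intrinsics K: fx=485.4, fy=635.5, cx=337.2, cy=258.4
Marker side s = 0.226 m; corners in marker frame (Z=0):
  M0 = (-0.1130, +0.1130, 0)
  M1 = (+0.1130, +0.1130, 0)
  M2 = (+0.1130, -0.1130, 0)
  M3 = (-0.1130, -0.1130, 0)
rvec = (-0.5213, -0.2731, 0.3610), |rvec| = θ = 0.69040 rad = 39.557°
Rodrigues: sinθ=0.63685, 1−cosθ=0.22901; R = I + sinθ·[k]× + (1−cosθ)·[k]×²:
    [+0.90155 -0.26460 -0.34233]
    [+0.40140 +0.80682 +0.43349]
    [+0.16150 -0.52823 +0.83360]
t = (0.1040, -0.0476, 0.7503) m
M0: Pc = R·M0+t = (-0.02777, -0.00179, +0.67236); u = 485.4·(-0.02777)/0.67236 + 337.2 = 317.1484, v = 635.5·(-0.00179)/0.67236 + 258.4 = 256.7110
M1: Pc = R·M1+t = (+0.17598, +0.08893, +0.70886); u = 485.4·(+0.17598)/0.70886 + 337.2 = 457.7018, v = 635.5·(+0.08893)/0.70886 + 258.4 = 338.1256
M2: Pc = R·M2+t = (+0.23577, -0.09341, +0.82824); u = 485.4·(+0.23577)/0.82824 + 337.2 = 475.3788, v = 635.5·(-0.09341)/0.82824 + 258.4 = 186.7251
M3: Pc = R·M3+t = (+0.03202, -0.18413, +0.79174); u = 485.4·(+0.03202)/0.79174 + 337.2 = 356.8332, v = 635.5·(-0.18413)/0.79174 + 258.4 = 110.6068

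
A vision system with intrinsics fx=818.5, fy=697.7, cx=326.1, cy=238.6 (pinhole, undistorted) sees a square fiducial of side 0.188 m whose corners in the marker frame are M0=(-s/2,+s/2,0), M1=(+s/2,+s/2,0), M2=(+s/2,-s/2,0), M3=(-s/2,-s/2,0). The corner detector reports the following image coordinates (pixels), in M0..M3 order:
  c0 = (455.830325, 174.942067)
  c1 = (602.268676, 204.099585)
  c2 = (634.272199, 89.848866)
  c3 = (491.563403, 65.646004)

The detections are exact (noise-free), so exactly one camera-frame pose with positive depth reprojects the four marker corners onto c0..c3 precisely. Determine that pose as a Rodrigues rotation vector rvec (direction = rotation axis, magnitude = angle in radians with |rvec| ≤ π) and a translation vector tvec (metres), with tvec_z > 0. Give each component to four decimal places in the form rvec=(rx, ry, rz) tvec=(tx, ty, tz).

rvec=(-0.2246, 0.1794, 0.2745) tvec=(0.2853, -0.1623, 1.0668)

Intrinsics K: fx=818.5, fy=697.7, cx=326.1, cy=238.6
Marker side s = 0.188 m; corners in marker frame (Z=0):
  M0 = (-0.0940, +0.0940, 0)
  M1 = (+0.0940, +0.0940, 0)
  M2 = (+0.0940, -0.0940, 0)
  M3 = (-0.0940, -0.0940, 0)
Detected image corners:
  c0 = (455.830325, 174.942067) px
  c1 = (602.268676, 204.099585) px
  c2 = (634.272199, 89.848866) px
  c3 = (491.563403, 65.646004) px
Planar DLT: solve 8×8 A·h = b for H (H[2,2]=1):
  H  [+663.85677 -279.84182 +544.96724]
  H  [+115.99499 +569.94474 +132.43553]
  H  [-0.19228 -0.18226 +1.00000]
B = K⁻¹H; ‖b₁‖=0.937422, ‖b₂‖=0.937422; λ = 2/(‖b₁‖+‖b₂‖) = 1.066755, sign → tz>0 ⇒ λ=+1.066755
r₁ = λ·B[:,0] = (+0.94693,+0.24750,-0.20512); r₂ = λ·B[:,1] = (-0.28726,+0.93791,-0.19443)
r₃ = r₁×r₂ = (+0.14426,+0.24303,+0.95923); SVD([r₁ r₂ r₃]) → R = UVᵀ:
  R  [+0.94693 -0.28726 +0.14426]
  R  [+0.24750 +0.93791 +0.24303]
  R  [-0.20512 -0.19443 +0.95923]
t = (+0.28525, -0.16232, +1.06675) m
tr R = 2.844073; θ = arccos((tr R − 1)/2) = 0.397488 rad = 22.774°
axis k = ((R−Rᵀ)₃₂, (R−Rᵀ)₁₃, (R−Rᵀ)₂₁) / (2 sinθ) = (-0.565043, +0.451269, +0.690712)
rvec = θ·k = (-0.224597, +0.179374, +0.274550)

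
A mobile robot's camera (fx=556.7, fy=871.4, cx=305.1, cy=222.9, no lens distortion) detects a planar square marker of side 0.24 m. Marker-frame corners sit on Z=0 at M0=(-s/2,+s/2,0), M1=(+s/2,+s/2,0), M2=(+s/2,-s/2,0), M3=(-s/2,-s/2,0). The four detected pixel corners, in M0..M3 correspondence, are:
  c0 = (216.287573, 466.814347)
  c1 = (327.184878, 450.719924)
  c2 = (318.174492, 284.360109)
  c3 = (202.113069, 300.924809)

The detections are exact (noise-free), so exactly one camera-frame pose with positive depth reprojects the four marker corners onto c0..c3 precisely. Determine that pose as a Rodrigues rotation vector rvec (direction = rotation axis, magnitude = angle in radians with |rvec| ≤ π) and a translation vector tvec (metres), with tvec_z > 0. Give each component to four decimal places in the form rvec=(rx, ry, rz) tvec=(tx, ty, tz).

rvec=(0.2231, -0.0180, -0.0891) tvec=(-0.0822, 0.2084, 1.1738)

Intrinsics K: fx=556.7, fy=871.4, cx=305.1, cy=222.9
Marker side s = 0.24 m; corners in marker frame (Z=0):
  M0 = (-0.1200, +0.1200, 0)
  M1 = (+0.1200, +0.1200, 0)
  M2 = (+0.1200, -0.1200, 0)
  M3 = (-0.1200, -0.1200, 0)
Detected image corners:
  c0 = (216.287573, 466.814347) px
  c1 = (327.184878, 450.719924) px
  c2 = (318.174492, 284.360109) px
  c3 = (202.113069, 300.924809) px
Planar DLT: solve 8×8 A·h = b for H (H[2,2]=1):
  H  [+474.38854 +98.53472 +266.11754]
  H  [-65.47220 +763.16542 +377.58122]
  H  [+0.00678 +0.18892 +1.00000]
B = K⁻¹H; ‖b₁‖=0.851933, ‖b₂‖=0.851933; λ = 2/(‖b₁‖+‖b₂‖) = 1.173802, sign → tz>0 ⇒ λ=+1.173802
r₁ = λ·B[:,0] = (+0.99589,-0.09023,+0.00795); r₂ = λ·B[:,1] = (+0.08623,+0.97128,+0.22176)
r₃ = r₁×r₂ = (-0.02773,-0.22016,+0.97507); SVD([r₁ r₂ r₃]) → R = UVᵀ:
  R  [+0.99589 +0.08623 -0.02773]
  R  [-0.09023 +0.97128 -0.22016]
  R  [+0.00795 +0.22176 +0.97507]
t = (-0.08219, +0.20836, +1.17380) m
tr R = 2.942242; θ = arccos((tr R − 1)/2) = 0.240912 rad = 13.803°
axis k = ((R−Rᵀ)₃₂, (R−Rᵀ)₁₃, (R−Rᵀ)₂₁) / (2 sinθ) = (+0.926102, -0.074784, -0.369788)
rvec = θ·k = (+0.223109, -0.018016, -0.089086)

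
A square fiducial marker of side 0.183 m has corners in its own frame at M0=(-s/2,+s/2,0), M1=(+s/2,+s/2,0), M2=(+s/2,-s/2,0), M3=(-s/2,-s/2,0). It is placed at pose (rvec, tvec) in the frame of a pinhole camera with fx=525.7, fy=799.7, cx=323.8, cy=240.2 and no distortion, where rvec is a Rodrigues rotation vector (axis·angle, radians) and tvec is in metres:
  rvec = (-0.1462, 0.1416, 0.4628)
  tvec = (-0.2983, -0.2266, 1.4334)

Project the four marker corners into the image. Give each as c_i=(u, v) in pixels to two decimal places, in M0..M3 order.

Intrinsics K: fx=525.7, fy=799.7, cx=323.8, cy=240.2
Marker side s = 0.183 m; corners in marker frame (Z=0):
  M0 = (-0.0915, +0.0915, 0)
  M1 = (+0.0915, +0.0915, 0)
  M2 = (+0.0915, -0.0915, 0)
  M3 = (-0.0915, -0.0915, 0)
rvec = (-0.1462, 0.1416, 0.4628), |rvec| = θ = 0.50558 rad = 28.967°
Rodrigues: sinθ=0.48431, 1−cosθ=0.12511; R = I + sinθ·[k]× + (1−cosθ)·[k]×²:
    [+0.88536 -0.45347 +0.10253]
    [+0.43320 +0.88471 +0.17212]
    [-0.16876 -0.10798 +0.97972]
t = (-0.2983, -0.2266, 1.4334) m
M0: Pc = R·M0+t = (-0.42080, -0.18529, +1.43896); u = 525.7·(-0.42080)/1.43896 + 323.8 = 170.0671, v = 799.7·(-0.18529)/1.43896 + 240.2 = 137.2270
M1: Pc = R·M1+t = (-0.25878, -0.10601, +1.40808); u = 525.7·(-0.25878)/1.40808 + 323.8 = 227.1848, v = 799.7·(-0.10601)/1.40808 + 240.2 = 179.9923
M2: Pc = R·M2+t = (-0.17580, -0.26791, +1.42784); u = 525.7·(-0.17580)/1.42784 + 323.8 = 259.0750, v = 799.7·(-0.26791)/1.42784 + 240.2 = 90.1481
M3: Pc = R·M3+t = (-0.33782, -0.34719, +1.45872); u = 525.7·(-0.33782)/1.45872 + 323.8 = 202.0558, v = 799.7·(-0.34719)/1.45872 + 240.2 = 49.8642

c0=(170.07, 137.23) c1=(227.18, 179.99) c2=(259.07, 90.15) c3=(202.06, 49.86)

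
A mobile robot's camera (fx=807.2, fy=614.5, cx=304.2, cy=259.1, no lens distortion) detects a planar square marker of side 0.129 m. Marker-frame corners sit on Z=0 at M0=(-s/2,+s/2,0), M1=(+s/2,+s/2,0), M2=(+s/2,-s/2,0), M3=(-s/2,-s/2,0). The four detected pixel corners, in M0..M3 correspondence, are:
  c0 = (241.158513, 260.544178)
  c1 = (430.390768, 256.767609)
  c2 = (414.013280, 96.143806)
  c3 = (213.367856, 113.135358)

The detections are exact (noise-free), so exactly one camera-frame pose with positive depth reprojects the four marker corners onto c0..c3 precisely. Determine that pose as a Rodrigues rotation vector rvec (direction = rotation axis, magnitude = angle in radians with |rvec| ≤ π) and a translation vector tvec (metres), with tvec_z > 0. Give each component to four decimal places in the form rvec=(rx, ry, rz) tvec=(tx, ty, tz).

rvec=(0.2888, 0.3213, -0.0729) tvec=(0.0107, -0.0620, 0.5105)

Intrinsics K: fx=807.2, fy=614.5, cx=304.2, cy=259.1
Marker side s = 0.129 m; corners in marker frame (Z=0):
  M0 = (-0.0645, +0.0645, 0)
  M1 = (+0.0645, +0.0645, 0)
  M2 = (+0.0645, -0.0645, 0)
  M3 = (-0.0645, -0.0645, 0)
Detected image corners:
  c0 = (241.158513, 260.544178) px
  c1 = (430.390768, 256.767609) px
  c2 = (414.013280, 96.143806) px
  c3 = (213.367856, 113.135358) px
Planar DLT: solve 8×8 A·h = b for H (H[2,2]=1):
  H  [+1305.16272 +343.53940 +321.14771]
  H  [-193.14977 +1287.24510 +184.46729]
  H  [-0.62973 +0.52520 +1.00000]
B = K⁻¹H; ‖b₁‖=1.958842, ‖b₂‖=1.958842; λ = 2/(‖b₁‖+‖b₂‖) = 0.510506, sign → tz>0 ⇒ λ=+0.510506
r₁ = λ·B[:,0] = (+0.94659,-0.02491,-0.32148); r₂ = λ·B[:,1] = (+0.11623,+0.95635,+0.26812)
r₃ = r₁×r₂ = (+0.30077,-0.29116,+0.90817); SVD([r₁ r₂ r₃]) → R = UVᵀ:
  R  [+0.94659 +0.11623 +0.30077]
  R  [-0.02491 +0.95635 -0.29116]
  R  [-0.32148 +0.26812 +0.90817]
t = (+0.01072, -0.06200, +0.51051) m
tr R = 2.811105; θ = arccos((tr R − 1)/2) = 0.438116 rad = 25.102°
axis k = ((R−Rᵀ)₃₂, (R−Rᵀ)₁₃, (R−Rᵀ)₂₁) / (2 sinθ) = (+0.659159, +0.733375, -0.166346)
rvec = θ·k = (+0.288788, +0.321303, -0.072879)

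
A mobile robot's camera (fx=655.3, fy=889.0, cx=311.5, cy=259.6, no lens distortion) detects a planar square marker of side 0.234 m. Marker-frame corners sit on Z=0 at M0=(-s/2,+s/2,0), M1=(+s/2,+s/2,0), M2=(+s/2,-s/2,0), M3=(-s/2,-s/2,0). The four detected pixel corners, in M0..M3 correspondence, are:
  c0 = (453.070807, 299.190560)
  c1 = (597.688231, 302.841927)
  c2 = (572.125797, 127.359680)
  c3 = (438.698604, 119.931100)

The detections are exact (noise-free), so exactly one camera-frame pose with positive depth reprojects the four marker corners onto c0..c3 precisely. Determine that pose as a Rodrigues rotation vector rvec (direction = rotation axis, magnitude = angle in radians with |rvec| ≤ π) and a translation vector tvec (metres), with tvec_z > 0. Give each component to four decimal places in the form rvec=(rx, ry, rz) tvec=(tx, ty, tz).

Intrinsics K: fx=655.3, fy=889.0, cx=311.5, cy=259.6
Marker side s = 0.234 m; corners in marker frame (Z=0):
  M0 = (-0.1170, +0.1170, 0)
  M1 = (+0.1170, +0.1170, 0)
  M2 = (+0.1170, -0.1170, 0)
  M3 = (-0.1170, -0.1170, 0)
Detected image corners:
  c0 = (453.070807, 299.190560) px
  c1 = (597.688231, 302.841927) px
  c2 = (572.125797, 127.359680) px
  c3 = (438.698604, 119.931100) px
Planar DLT: solve 8×8 A·h = b for H (H[2,2]=1):
  H  [+645.78723 -99.23775 +515.80816]
  H  [+45.71594 +681.74309 +208.64237]
  H  [+0.10221 -0.35866 +1.00000]
B = K⁻¹H; ‖b₁‖=0.942703, ‖b₂‖=0.942703; λ = 2/(‖b₁‖+‖b₂‖) = 1.060779, sign → tz>0 ⇒ λ=+1.060779
r₁ = λ·B[:,0] = (+0.99384,+0.02289,+0.10842); r₂ = λ·B[:,1] = (+0.02021,+0.92457,-0.38046)
r₃ = r₁×r₂ = (-0.10895,+0.38031,+0.91842); SVD([r₁ r₂ r₃]) → R = UVᵀ:
  R  [+0.99384 +0.02021 -0.10895]
  R  [+0.02289 +0.92457 +0.38031]
  R  [+0.10842 -0.38046 +0.91842]
t = (+0.33073, -0.06080, +1.06078) m
tr R = 2.836835; θ = arccos((tr R − 1)/2) = 0.406735 rad = 23.304°
axis k = ((R−Rᵀ)₃₂, (R−Rᵀ)₁₃, (R−Rᵀ)₂₁) / (2 sinθ) = (-0.961515, -0.274730, +0.003383)
rvec = θ·k = (-0.391082, -0.111742, +0.001376)

rvec=(-0.3911, -0.1117, 0.0014) tvec=(0.3307, -0.0608, 1.0608)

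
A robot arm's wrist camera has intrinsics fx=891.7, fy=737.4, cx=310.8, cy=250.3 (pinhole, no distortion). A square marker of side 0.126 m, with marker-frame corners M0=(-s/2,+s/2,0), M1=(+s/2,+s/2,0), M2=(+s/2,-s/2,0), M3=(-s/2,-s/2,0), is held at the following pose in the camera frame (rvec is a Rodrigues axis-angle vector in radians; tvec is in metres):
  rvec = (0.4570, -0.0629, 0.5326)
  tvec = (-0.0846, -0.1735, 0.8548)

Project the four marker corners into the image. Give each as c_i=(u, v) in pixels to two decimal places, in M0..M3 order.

Intrinsics K: fx=891.7, fy=737.4, cx=310.8, cy=250.3
Marker side s = 0.126 m; corners in marker frame (Z=0):
  M0 = (-0.0630, +0.0630, 0)
  M1 = (+0.0630, +0.0630, 0)
  M2 = (+0.0630, -0.0630, 0)
  M3 = (-0.0630, -0.0630, 0)
rvec = (0.4570, -0.0629, 0.5326), |rvec| = θ = 0.70460 rad = 40.371°
Rodrigues: sinθ=0.64773, 1−cosθ=0.23813; R = I + sinθ·[k]× + (1−cosθ)·[k]×²:
    [+0.86204 -0.50340 +0.05892]
    [+0.47582 +0.76377 -0.43618]
    [+0.17457 +0.40404 +0.89793]
t = (-0.0846, -0.1735, 0.8548) m
M0: Pc = R·M0+t = (-0.17062, -0.15536, +0.86926); u = 891.7·(-0.17062)/0.86926 + 310.8 = 135.7719, v = 737.4·(-0.15536)/0.86926 + 250.3 = 118.5067
M1: Pc = R·M1+t = (-0.06201, -0.09541, +0.89125); u = 891.7·(-0.06201)/0.89125 + 310.8 = 248.7634, v = 737.4·(-0.09541)/0.89125 + 250.3 = 171.3636
M2: Pc = R·M2+t = (+0.00142, -0.19164, +0.84034); u = 891.7·(+0.00142)/0.84034 + 310.8 = 312.3098, v = 737.4·(-0.19164)/0.84034 + 250.3 = 82.1359
M3: Pc = R·M3+t = (-0.10719, -0.25159, +0.81835); u = 891.7·(-0.10719)/0.81835 + 310.8 = 193.9971, v = 737.4·(-0.25159)/0.81835 + 250.3 = 23.5925

c0=(135.77, 118.51) c1=(248.76, 171.36) c2=(312.31, 82.14) c3=(194.00, 23.59)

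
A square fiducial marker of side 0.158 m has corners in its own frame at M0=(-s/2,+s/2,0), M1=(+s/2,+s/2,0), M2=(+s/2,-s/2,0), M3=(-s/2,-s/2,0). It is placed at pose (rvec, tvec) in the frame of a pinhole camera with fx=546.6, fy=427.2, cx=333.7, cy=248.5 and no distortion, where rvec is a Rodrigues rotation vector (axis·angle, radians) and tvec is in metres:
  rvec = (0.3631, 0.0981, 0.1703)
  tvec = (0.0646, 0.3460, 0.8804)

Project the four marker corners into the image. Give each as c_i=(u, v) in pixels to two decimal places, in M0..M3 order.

Intrinsics K: fx=546.6, fy=427.2, cx=333.7, cy=248.5
Marker side s = 0.158 m; corners in marker frame (Z=0):
  M0 = (-0.0790, +0.0790, 0)
  M1 = (+0.0790, +0.0790, 0)
  M2 = (+0.0790, -0.0790, 0)
  M3 = (-0.0790, -0.0790, 0)
rvec = (0.3631, 0.0981, 0.1703), |rvec| = θ = 0.41288 rad = 23.656°
Rodrigues: sinθ=0.40125, 1−cosθ=0.08403; R = I + sinθ·[k]× + (1−cosθ)·[k]×²:
    [+0.98096 -0.14794 +0.12582]
    [+0.18306 +0.92071 -0.34464]
    [-0.06486 +0.36111 +0.93027]
t = (0.0646, 0.3460, 0.8804) m
M0: Pc = R·M0+t = (-0.02458, +0.40427, +0.91405); u = 546.6·(-0.02458)/0.91405 + 333.7 = 318.9992, v = 427.2·(+0.40427)/0.91405 + 248.5 = 437.4458
M1: Pc = R·M1+t = (+0.13041, +0.43320, +0.90380); u = 546.6·(+0.13041)/0.90380 + 333.7 = 412.5679, v = 427.2·(+0.43320)/0.90380 + 248.5 = 453.2593
M2: Pc = R·M2+t = (+0.15378, +0.28773, +0.84675); u = 546.6·(+0.15378)/0.84675 + 333.7 = 432.9715, v = 427.2·(+0.28773)/0.84675 + 248.5 = 393.6626
M3: Pc = R·M3+t = (-0.00121, +0.25880, +0.85700); u = 546.6·(-0.00121)/0.85700 + 333.7 = 332.9294, v = 427.2·(+0.25880)/0.85700 + 248.5 = 377.5089

c0=(319.00, 437.45) c1=(412.57, 453.26) c2=(432.97, 393.66) c3=(332.93, 377.51)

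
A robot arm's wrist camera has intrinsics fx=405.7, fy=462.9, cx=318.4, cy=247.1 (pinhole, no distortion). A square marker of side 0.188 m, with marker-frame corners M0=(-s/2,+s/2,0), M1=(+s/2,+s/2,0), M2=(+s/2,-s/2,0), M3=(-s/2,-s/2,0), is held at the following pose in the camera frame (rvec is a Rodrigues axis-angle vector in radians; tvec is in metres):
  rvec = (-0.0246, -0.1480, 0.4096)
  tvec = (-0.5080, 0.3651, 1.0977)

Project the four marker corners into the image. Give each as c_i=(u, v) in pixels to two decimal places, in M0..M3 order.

c0=(81.53, 424.54) c1=(149.65, 451.73) c2=(178.17, 378.35) c3=(111.37, 349.65)

Intrinsics K: fx=405.7, fy=462.9, cx=318.4, cy=247.1
Marker side s = 0.188 m; corners in marker frame (Z=0):
  M0 = (-0.0940, +0.0940, 0)
  M1 = (+0.0940, +0.0940, 0)
  M2 = (+0.0940, -0.0940, 0)
  M3 = (-0.0940, -0.0940, 0)
rvec = (-0.0246, -0.1480, 0.4096), |rvec| = θ = 0.43621 rad = 24.993°
Rodrigues: sinθ=0.42251, 1−cosθ=0.09364; R = I + sinθ·[k]× + (1−cosθ)·[k]×²:
    [+0.90666 -0.39494 -0.14831]
    [+0.39852 +0.91714 -0.00601]
    [+0.13839 -0.05366 +0.98892]
t = (-0.5080, 0.3651, 1.0977) m
M0: Pc = R·M0+t = (-0.63035, +0.41385, +1.07965); u = 405.7·(-0.63035)/1.07965 + 318.4 = 81.5327, v = 462.9·(+0.41385)/1.07965 + 247.1 = 424.5385
M1: Pc = R·M1+t = (-0.45990, +0.48877, +1.10566); u = 405.7·(-0.45990)/1.10566 + 318.4 = 149.6500, v = 462.9·(+0.48877)/1.10566 + 247.1 = 451.7305
M2: Pc = R·M2+t = (-0.38565, +0.31635, +1.11575); u = 405.7·(-0.38565)/1.11575 + 318.4 = 178.1735, v = 462.9·(+0.31635)/1.11575 + 247.1 = 378.3464
M3: Pc = R·M3+t = (-0.55610, +0.24143, +1.08974); u = 405.7·(-0.55610)/1.08974 + 318.4 = 111.3678, v = 462.9·(+0.24143)/1.08974 + 247.1 = 349.6542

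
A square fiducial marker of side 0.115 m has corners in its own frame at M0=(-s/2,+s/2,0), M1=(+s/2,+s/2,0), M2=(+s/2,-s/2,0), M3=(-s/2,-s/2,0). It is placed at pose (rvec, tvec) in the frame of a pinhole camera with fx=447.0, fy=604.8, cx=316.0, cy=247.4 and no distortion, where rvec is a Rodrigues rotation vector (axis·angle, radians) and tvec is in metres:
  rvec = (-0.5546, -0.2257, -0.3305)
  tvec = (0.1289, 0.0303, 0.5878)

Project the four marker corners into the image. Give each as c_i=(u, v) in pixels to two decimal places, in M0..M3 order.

c0=(395.67, 347.99) c1=(473.13, 312.52) c2=(429.79, 218.92) c3=(356.96, 245.80)

Intrinsics K: fx=447.0, fy=604.8, cx=316.0, cy=247.4
Marker side s = 0.115 m; corners in marker frame (Z=0):
  M0 = (-0.0575, +0.0575, 0)
  M1 = (+0.0575, +0.0575, 0)
  M2 = (+0.0575, -0.0575, 0)
  M3 = (-0.0575, -0.0575, 0)
rvec = (-0.5546, -0.2257, -0.3305), |rvec| = θ = 0.68392 rad = 39.186°
Rodrigues: sinθ=0.63184, 1−cosθ=0.22490; R = I + sinθ·[k]× + (1−cosθ)·[k]×²:
    [+0.92299 +0.36552 -0.12038]
    [-0.24515 +0.79959 +0.54823]
    [+0.29664 -0.47650 +0.82762]
t = (0.1289, 0.0303, 0.5878) m
M0: Pc = R·M0+t = (+0.09685, +0.09037, +0.54334); u = 447.0·(+0.09685)/0.54334 + 316.0 = 395.6730, v = 604.8·(+0.09037)/0.54334 + 247.4 = 347.9941
M1: Pc = R·M1+t = (+0.20299, +0.06218, +0.57746); u = 447.0·(+0.20299)/0.57746 + 316.0 = 473.1301, v = 604.8·(+0.06218)/0.57746 + 247.4 = 312.5248
M2: Pc = R·M2+t = (+0.16095, -0.02977, +0.63226); u = 447.0·(+0.16095)/0.63226 + 316.0 = 429.7938, v = 604.8·(-0.02977)/0.63226 + 247.4 = 218.9204
M3: Pc = R·M3+t = (+0.05481, -0.00158, +0.59814); u = 447.0·(+0.05481)/0.59814 + 316.0 = 356.9611, v = 604.8·(-0.00158)/0.59814 + 247.4 = 245.8017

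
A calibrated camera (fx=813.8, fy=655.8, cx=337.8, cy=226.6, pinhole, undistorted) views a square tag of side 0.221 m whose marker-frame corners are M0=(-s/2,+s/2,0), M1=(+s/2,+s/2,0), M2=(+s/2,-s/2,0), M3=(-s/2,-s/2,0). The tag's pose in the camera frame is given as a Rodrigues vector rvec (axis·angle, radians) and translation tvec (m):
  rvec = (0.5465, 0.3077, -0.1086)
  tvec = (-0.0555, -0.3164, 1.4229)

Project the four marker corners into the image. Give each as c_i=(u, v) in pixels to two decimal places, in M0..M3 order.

Intrinsics K: fx=813.8, fy=655.8, cx=337.8, cy=226.6
Marker side s = 0.221 m; corners in marker frame (Z=0):
  M0 = (-0.1105, +0.1105, 0)
  M1 = (+0.1105, +0.1105, 0)
  M2 = (+0.1105, -0.1105, 0)
  M3 = (-0.1105, -0.1105, 0)
rvec = (0.5465, 0.3077, -0.1086), |rvec| = θ = 0.63650 rad = 36.469°
Rodrigues: sinθ=0.59439, 1−cosθ=0.19582; R = I + sinθ·[k]× + (1−cosθ)·[k]×²:
    [+0.94854 +0.18269 +0.25865]
    [-0.02014 +0.84994 -0.52649]
    [-0.31603 +0.49419 +0.80988]
t = (-0.0555, -0.3164, 1.4229) m
M0: Pc = R·M0+t = (-0.14013, -0.22026, +1.51243); u = 813.8·(-0.14013)/1.51243 + 337.8 = 262.4018, v = 655.8·(-0.22026)/1.51243 + 226.6 = 131.0952
M1: Pc = R·M1+t = (+0.06950, -0.22471, +1.44259); u = 813.8·(+0.06950)/1.44259 + 337.8 = 377.0072, v = 655.8·(-0.22471)/1.44259 + 226.6 = 124.4485
M2: Pc = R·M2+t = (+0.02913, -0.41254, +1.33337); u = 813.8·(+0.02913)/1.33337 + 337.8 = 355.5764, v = 655.8·(-0.41254)/1.33337 + 226.6 = 23.6962
M3: Pc = R·M3+t = (-0.18050, -0.40809, +1.40321); u = 813.8·(-0.18050)/1.40321 + 337.8 = 233.1177, v = 655.8·(-0.40809)/1.40321 + 226.6 = 35.8750

c0=(262.40, 131.10) c1=(377.01, 124.45) c2=(355.58, 23.70) c3=(233.12, 35.88)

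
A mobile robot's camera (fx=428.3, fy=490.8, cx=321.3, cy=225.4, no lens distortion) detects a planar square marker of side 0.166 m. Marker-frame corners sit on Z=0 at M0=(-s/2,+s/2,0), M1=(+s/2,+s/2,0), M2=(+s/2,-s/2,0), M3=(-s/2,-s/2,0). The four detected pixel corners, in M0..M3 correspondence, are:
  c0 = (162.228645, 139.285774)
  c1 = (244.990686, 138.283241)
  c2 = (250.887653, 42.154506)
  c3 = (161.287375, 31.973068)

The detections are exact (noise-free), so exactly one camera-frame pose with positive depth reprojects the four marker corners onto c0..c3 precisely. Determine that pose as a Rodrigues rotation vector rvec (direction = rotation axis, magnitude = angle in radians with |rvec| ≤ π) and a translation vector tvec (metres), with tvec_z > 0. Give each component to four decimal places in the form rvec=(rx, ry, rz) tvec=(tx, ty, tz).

rvec=(0.4492, -0.5663, 0.0208) tvec=(-0.2178, -0.2251, 0.8168)

Intrinsics K: fx=428.3, fy=490.8, cx=321.3, cy=225.4
Marker side s = 0.166 m; corners in marker frame (Z=0):
  M0 = (-0.0830, +0.0830, 0)
  M1 = (+0.0830, +0.0830, 0)
  M2 = (+0.0830, -0.0830, 0)
  M3 = (-0.0830, -0.0830, 0)
Detected image corners:
  c0 = (162.228645, 139.285774) px
  c1 = (244.990686, 138.283241) px
  c2 = (250.887653, 42.154506) px
  c3 = (161.287375, 31.973068) px
Planar DLT: solve 8×8 A·h = b for H (H[2,2]=1):
  H  [+649.40576 +85.66495 +207.08630]
  H  [+82.52555 +654.63124 +90.14152]
  H  [+0.63994 +0.49639 +1.00000]
B = K⁻¹H; ‖b₁‖=1.224333, ‖b₂‖=1.224333; λ = 2/(‖b₁‖+‖b₂‖) = 0.816771, sign → tz>0 ⇒ λ=+0.816771
r₁ = λ·B[:,0] = (+0.84632,-0.10271,+0.52268); r₂ = λ·B[:,1] = (-0.14079,+0.90321,+0.40544)
r₃ = r₁×r₂ = (-0.51374,-0.41672,+0.74995); SVD([r₁ r₂ r₃]) → R = UVᵀ:
  R  [+0.84632 -0.14079 -0.51374]
  R  [-0.10271 +0.90321 -0.41672]
  R  [+0.52268 +0.40544 +0.74995]
t = (-0.21781, -0.22509, +0.81677) m
tr R = 2.499477; θ = arccos((tr R − 1)/2) = 0.723130 rad = 41.432°
axis k = ((R−Rᵀ)₃₂, (R−Rᵀ)₁₃, (R−Rᵀ)₂₁) / (2 sinθ) = (+0.621216, -0.783111, +0.028774)
rvec = θ·k = (+0.449220, -0.566290, +0.020807)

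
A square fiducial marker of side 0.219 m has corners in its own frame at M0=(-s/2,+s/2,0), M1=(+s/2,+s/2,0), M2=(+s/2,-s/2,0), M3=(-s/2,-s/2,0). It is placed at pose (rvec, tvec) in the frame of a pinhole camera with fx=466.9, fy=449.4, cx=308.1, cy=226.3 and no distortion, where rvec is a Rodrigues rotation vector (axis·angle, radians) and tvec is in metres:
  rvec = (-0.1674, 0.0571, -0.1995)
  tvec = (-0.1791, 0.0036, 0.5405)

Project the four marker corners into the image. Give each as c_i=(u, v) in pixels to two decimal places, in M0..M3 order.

Intrinsics K: fx=466.9, fy=449.4, cx=308.1, cy=226.3
Marker side s = 0.219 m; corners in marker frame (Z=0):
  M0 = (-0.1095, +0.1095, 0)
  M1 = (+0.1095, +0.1095, 0)
  M2 = (+0.1095, -0.1095, 0)
  M3 = (-0.1095, -0.1095, 0)
rvec = (-0.1674, 0.0571, -0.1995), |rvec| = θ = 0.26661 rad = 15.276°
Rodrigues: sinθ=0.26347, 1−cosθ=0.03533; R = I + sinθ·[k]× + (1−cosθ)·[k]×²:
    [+0.97860 +0.19239 +0.07303]
    [-0.20190 +0.96629 +0.15976]
    [-0.03983 -0.17109 +0.98445]
t = (-0.1791, 0.0036, 0.5405) m
M0: Pc = R·M0+t = (-0.26519, +0.13152, +0.52613); u = 466.9·(-0.26519)/0.52613 + 308.1 = 72.7636, v = 449.4·(+0.13152)/0.52613 + 226.3 = 338.6367
M1: Pc = R·M1+t = (-0.05088, +0.08730, +0.51741); u = 466.9·(-0.05088)/0.51741 + 308.1 = 262.1897, v = 449.4·(+0.08730)/0.51741 + 226.3 = 302.1266
M2: Pc = R·M2+t = (-0.09301, -0.12432, +0.55487); u = 466.9·(-0.09301)/0.55487 + 308.1 = 229.8357, v = 449.4·(-0.12432)/0.55487 + 226.3 = 125.6144
M3: Pc = R·M3+t = (-0.30732, -0.08010, +0.56359); u = 466.9·(-0.30732)/0.56359 + 308.1 = 53.5034, v = 449.4·(-0.08010)/0.56359 + 226.3 = 162.4289

c0=(72.76, 338.64) c1=(262.19, 302.13) c2=(229.84, 125.61) c3=(53.50, 162.43)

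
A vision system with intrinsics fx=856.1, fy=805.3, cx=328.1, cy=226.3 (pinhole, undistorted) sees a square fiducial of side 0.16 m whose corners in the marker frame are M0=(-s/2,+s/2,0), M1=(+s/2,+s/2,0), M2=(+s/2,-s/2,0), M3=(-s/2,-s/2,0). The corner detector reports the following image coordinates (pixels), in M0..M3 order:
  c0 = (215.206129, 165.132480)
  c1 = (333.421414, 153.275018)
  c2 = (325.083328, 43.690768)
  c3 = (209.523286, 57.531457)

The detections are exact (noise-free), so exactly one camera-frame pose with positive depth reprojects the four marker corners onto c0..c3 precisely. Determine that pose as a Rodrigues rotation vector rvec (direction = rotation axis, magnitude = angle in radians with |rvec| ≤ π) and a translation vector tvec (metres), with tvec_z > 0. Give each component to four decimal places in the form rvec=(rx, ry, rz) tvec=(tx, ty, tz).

Intrinsics K: fx=856.1, fy=805.3, cx=328.1, cy=226.3
Marker side s = 0.16 m; corners in marker frame (Z=0):
  M0 = (-0.0800, +0.0800, 0)
  M1 = (+0.0800, +0.0800, 0)
  M2 = (+0.0800, -0.0800, 0)
  M3 = (-0.0800, -0.0800, 0)
Detected image corners:
  c0 = (215.206129, 165.132480) px
  c1 = (333.421414, 153.275018) px
  c2 = (325.083328, 43.690768) px
  c3 = (209.523286, 57.531457) px
Planar DLT: solve 8×8 A·h = b for H (H[2,2]=1):
  H  [+695.24825 +7.39251 +270.16300]
  H  [-94.01333 +664.56323 +104.39143]
  H  [-0.13002 -0.13418 +1.00000]
B = K⁻¹H; ‖b₁‖=0.875375, ‖b₂‖=0.875375; λ = 2/(‖b₁‖+‖b₂‖) = 1.142368, sign → tz>0 ⇒ λ=+1.142368
r₁ = λ·B[:,0] = (+0.98465,-0.09162,-0.14853); r₂ = λ·B[:,1] = (+0.06861,+0.98580,-0.15328)
r₃ = r₁×r₂ = (+0.16047,+0.14074,+0.97696); SVD([r₁ r₂ r₃]) → R = UVᵀ:
  R  [+0.98465 +0.06861 +0.16047]
  R  [-0.09162 +0.98580 +0.14074]
  R  [-0.14853 -0.15328 +0.97696]
t = (-0.07731, -0.17293, +1.14237) m
tr R = 2.947408; θ = arccos((tr R − 1)/2) = 0.229834 rad = 13.169°
axis k = ((R−Rᵀ)₃₂, (R−Rᵀ)₁₃, (R−Rᵀ)₂₁) / (2 sinθ) = (-0.645298, +0.678171, -0.351674)
rvec = θ·k = (-0.148312, +0.155867, -0.080827)

rvec=(-0.1483, 0.1559, -0.0808) tvec=(-0.0773, -0.1729, 1.1424)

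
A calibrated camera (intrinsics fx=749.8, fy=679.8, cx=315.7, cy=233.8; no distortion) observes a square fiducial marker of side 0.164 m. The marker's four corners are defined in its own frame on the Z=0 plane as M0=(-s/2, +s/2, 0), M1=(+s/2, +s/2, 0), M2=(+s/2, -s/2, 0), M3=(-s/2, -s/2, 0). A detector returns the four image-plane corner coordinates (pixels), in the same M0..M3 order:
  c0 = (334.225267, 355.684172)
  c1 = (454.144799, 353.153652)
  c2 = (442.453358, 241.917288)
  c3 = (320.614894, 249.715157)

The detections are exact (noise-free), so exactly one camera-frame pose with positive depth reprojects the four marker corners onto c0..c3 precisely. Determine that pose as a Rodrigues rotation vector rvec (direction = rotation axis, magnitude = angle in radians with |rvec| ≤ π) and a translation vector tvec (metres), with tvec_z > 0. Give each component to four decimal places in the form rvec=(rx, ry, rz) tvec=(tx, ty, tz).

rvec=(0.1435, 0.2880, -0.0965) tvec=(0.0943, 0.0984, 0.9992)

Intrinsics K: fx=749.8, fy=679.8, cx=315.7, cy=233.8
Marker side s = 0.164 m; corners in marker frame (Z=0):
  M0 = (-0.0820, +0.0820, 0)
  M1 = (+0.0820, +0.0820, 0)
  M2 = (+0.0820, -0.0820, 0)
  M3 = (-0.0820, -0.0820, 0)
Detected image corners:
  c0 = (334.225267, 355.684172) px
  c1 = (454.144799, 353.153652) px
  c2 = (442.453358, 241.917288) px
  c3 = (320.614894, 249.715157) px
Planar DLT: solve 8×8 A·h = b for H (H[2,2]=1):
  H  [+624.64555 +126.58194 +386.48978]
  H  [-118.26380 +699.97989 +300.74492]
  H  [-0.28969 +0.12712 +1.00000]
B = K⁻¹H; ‖b₁‖=1.000791, ‖b₂‖=1.000791; λ = 2/(‖b₁‖+‖b₂‖) = 0.999210, sign → tz>0 ⇒ λ=+0.999210
r₁ = λ·B[:,0] = (+0.95430,-0.07428,-0.28946); r₂ = λ·B[:,1] = (+0.11521,+0.98519,+0.12702)
r₃ = r₁×r₂ = (+0.27574,-0.15456,+0.94872); SVD([r₁ r₂ r₃]) → R = UVᵀ:
  R  [+0.95430 +0.11521 +0.27574]
  R  [-0.07428 +0.98519 -0.15456]
  R  [-0.28946 +0.12702 +0.94872]
t = (+0.09434, +0.09840, +0.99921) m
tr R = 2.888214; θ = arccos((tr R − 1)/2) = 0.335922 rad = 19.247°
axis k = ((R−Rᵀ)₃₂, (R−Rᵀ)₁₃, (R−Rᵀ)₂₁) / (2 sinθ) = (+0.427097, +0.857311, -0.287412)
rvec = θ·k = (+0.143471, +0.287990, -0.096548)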